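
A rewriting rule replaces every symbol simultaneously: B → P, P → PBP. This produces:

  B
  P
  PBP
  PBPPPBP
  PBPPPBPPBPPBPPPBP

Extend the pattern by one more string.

Rewriting the 17 symbols of PBPPPBPPBPPBPPPBP one by one yields PBP P PBP PBP PBP P PBP PBP P PBP PBP P PBP PBP PBP P PBP; concatenated:

PBPPPBPPBPPBPPPBPPBPPPBPPBPPPBPPBPPBPPPBP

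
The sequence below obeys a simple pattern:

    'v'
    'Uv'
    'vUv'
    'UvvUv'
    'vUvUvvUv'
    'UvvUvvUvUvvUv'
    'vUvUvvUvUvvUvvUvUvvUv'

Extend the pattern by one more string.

From term 3 onward, concatenate the second-to-last term with the last: v·Uv = vUv, Uv·vUv = UvvUv, …
So term 8 is UvvUvvUvUvvUv·vUvUvvUvUvvUvvUvUvvUv.

UvvUvvUvUvvUvvUvUvvUvUvvUvvUvUvvUv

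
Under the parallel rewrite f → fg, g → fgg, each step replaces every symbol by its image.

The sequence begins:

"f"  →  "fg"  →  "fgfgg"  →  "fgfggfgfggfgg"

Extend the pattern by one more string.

fgfggfgfggfggfgfggfgfggfggfgfggfgg

Replace each of the 13 characters of fgfggfgfggfgg in place — fg fgg fg fgg fgg fg fgg fg fgg fgg fg fgg fgg — and concatenate.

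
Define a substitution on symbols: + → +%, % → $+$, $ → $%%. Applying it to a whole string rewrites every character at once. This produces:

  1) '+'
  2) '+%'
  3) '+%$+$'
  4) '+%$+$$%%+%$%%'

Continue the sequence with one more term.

Rewriting the 13 symbols of +%$+$$%%+%$%% one by one yields +% $+$ $%% +% $%% $%% $+$ $+$ +% $+$ $%% $+$ $+$; concatenated:

+%$+$$%%+%$%%$%%$+$$+$+%$+$$%%$+$$+$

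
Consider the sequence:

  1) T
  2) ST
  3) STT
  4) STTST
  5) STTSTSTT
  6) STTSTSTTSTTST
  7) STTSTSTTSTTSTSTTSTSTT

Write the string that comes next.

Each term (from the third on) is the previous term followed by the one before it: term 3 = ST·T = STT.
The next term joins STTSTSTTSTTSTSTTSTSTT and STTSTSTTSTTST.

STTSTSTTSTTSTSTTSTSTTSTTSTSTTSTTST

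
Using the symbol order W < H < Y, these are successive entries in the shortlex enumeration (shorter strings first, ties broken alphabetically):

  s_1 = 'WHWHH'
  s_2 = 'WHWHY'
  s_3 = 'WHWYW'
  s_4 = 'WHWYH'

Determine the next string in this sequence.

WHWYY

Treat WHWYH as a base-3 numeral over the given alphabet and add one, carrying through any trailing Y's.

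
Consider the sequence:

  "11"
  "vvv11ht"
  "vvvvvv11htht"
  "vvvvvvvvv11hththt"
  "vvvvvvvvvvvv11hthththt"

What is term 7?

vvvvvvvvvvvvvvvvvv11hthththththt

s(k+1) = vvv·s(k)·ht, so each term gains vvv as a prefix and ht as a suffix.
From vvvvvvvvvvvv11hthththt, 2 further steps: vvvvvvvvvvvv11hthththt → vvvvvvvvvvvvvvv11hththththt → (answer).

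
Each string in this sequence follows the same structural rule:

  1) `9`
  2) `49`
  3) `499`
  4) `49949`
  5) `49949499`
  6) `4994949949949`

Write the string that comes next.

499494994994949949499

Each term (from the third on) is the previous term followed by the one before it: term 3 = 49·9 = 499.
Continuing: 4994949949949 · 49949499 gives term 7.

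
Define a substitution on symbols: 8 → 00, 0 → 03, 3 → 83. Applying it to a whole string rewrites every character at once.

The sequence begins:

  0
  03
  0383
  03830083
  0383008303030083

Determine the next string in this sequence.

03830083030300830383038303030083

Applying the rule to each of the 16 symbols of 0383008303030083 gives the pieces 03 83 00 83 03 03 00 83 03 83 03 83 03 03 00 83, which concatenate to the answer.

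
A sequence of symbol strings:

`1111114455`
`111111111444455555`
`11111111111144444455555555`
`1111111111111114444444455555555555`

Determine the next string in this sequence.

111111111111111111444444444455555555555555

Reading off run lengths: 1 runs 6, 9, 12, 15; 4 runs 2, 4, 6, 8; 5 runs 2, 5, 8, 11 — each is linear in n (n = 1, 2, …).
Setting n = 5 gives 18, 10, 14 characters in each block.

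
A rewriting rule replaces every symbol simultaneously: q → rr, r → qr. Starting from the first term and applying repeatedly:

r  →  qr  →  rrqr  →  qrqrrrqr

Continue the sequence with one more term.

rrqrrrqrqrqrrrqr

Apply φ to qrqrrrqr symbol by symbol: q→rr, r→qr, q→rr, r→qr, r→qr, r→qr, q→rr, r→qr; joined: rr qr rr qr qr qr rr qr.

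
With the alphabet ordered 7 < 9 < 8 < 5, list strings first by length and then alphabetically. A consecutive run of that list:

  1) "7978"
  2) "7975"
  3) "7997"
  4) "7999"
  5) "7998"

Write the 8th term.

7989

Advancing 3 positions from 7998 through 7998 → 7995 → 7987 reaches term 8.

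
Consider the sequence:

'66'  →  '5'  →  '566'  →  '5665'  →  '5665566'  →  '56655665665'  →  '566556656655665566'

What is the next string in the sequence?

56655665665566556656655665665

Each term (from the third on) is the previous term followed by the one before it: term 3 = 5·66 = 566.
Continuing: 566556656655665566 · 56655665665 gives term 8.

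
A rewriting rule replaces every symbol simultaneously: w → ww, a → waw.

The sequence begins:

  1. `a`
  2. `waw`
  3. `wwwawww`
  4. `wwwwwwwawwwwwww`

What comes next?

Replace each of the 15 characters of wwwwwwwawwwwwww in place — ww ww ww ww ww ww ww waw ww ww ww ww ww ww ww — and concatenate.

wwwwwwwwwwwwwwwawwwwwwwwwwwwwww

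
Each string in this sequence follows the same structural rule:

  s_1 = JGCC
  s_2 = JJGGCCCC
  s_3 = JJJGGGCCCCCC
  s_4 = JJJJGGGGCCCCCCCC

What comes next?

Each string has the form J^{n} G^{n} C^{2n} (n = 1, 2, …).
Setting n = 5 gives 5, 5, 10 characters in each block.

JJJJJGGGGGCCCCCCCCCC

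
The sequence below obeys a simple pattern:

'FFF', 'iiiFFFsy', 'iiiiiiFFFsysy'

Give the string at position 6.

Every step adds iii to the front and sy to the end of the previous string.
From iiiiiiFFFsysy, 3 further steps: iiiiiiFFFsysy → iiiiiiiiiFFFsysysy → iiiiiiiiiiiiFFFsysysysy → (answer).

iiiiiiiiiiiiiiiFFFsysysysysy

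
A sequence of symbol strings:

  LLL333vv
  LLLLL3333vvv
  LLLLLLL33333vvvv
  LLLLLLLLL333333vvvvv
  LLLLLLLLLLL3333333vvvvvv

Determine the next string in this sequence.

LLLLLLLLLLLLL33333333vvvvvvv

The n-th term is 2n-1 L's then n+1 3's then n v's, where the shown terms are n = 2, 3, 4, 5, 6.
At n = 7 the blocks have lengths 13, 8, 7.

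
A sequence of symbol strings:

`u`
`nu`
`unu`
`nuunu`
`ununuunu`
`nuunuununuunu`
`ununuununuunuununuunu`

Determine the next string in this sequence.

This is a Fibonacci-style word recurrence s(k) = s(k−2)·s(k−1): e.g. u·nu = unu.
So term 8 is nuunuununuunu·ununuununuunuununuunu.

nuunuununuunuununuununuunuununuunu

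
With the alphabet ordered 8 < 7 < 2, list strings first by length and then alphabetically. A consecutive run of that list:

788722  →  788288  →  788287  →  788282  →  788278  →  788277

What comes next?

The successor of 788277 increments the rightmost position that isn't already 2 and resets every position after it to 8.

788272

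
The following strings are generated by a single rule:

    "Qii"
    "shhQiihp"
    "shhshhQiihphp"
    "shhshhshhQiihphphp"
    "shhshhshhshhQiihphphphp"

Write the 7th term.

s(k+1) = shh·s(k)·hp, so each term gains shh as a prefix and hp as a suffix.
From shhshhshhshhQiihphphphp, 2 further steps: shhshhshhshhQiihphphphp → shhshhshhshhshhQiihphphphphp → (answer).

shhshhshhshhshhshhQiihphphphphphp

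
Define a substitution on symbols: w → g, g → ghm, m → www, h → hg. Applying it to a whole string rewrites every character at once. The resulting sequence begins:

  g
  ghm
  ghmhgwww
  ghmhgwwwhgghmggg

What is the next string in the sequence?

ghmhgwwwhgghmggghgghmghmhgwwwghmghmghm

Replace each of the 16 characters of ghmhgwwwhgghmggg in place — ghm hg www hg ghm g g g hg ghm ghm hg www ghm ghm ghm — and concatenate.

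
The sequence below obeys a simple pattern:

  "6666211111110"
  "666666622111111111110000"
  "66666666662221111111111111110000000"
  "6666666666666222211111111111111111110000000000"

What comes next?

666666666666666622222111111111111111111111110000000000000

The n-th term is 3n+1 6's then n 2's then 4n+3 1's then 3n-2 0's (n = 1, 2, …).
At n = 5 the blocks have lengths 16, 5, 23, 13.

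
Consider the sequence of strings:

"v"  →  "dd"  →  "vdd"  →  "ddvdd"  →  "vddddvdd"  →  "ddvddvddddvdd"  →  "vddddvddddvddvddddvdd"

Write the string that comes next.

Each term (from the third on) is the two preceding terms concatenated in order: term 3 = v·dd = vdd.
Continuing: ddvddvddddvdd · vddddvddddvddvddddvdd gives term 8.

ddvddvddddvddvddddvddddvddvddddvdd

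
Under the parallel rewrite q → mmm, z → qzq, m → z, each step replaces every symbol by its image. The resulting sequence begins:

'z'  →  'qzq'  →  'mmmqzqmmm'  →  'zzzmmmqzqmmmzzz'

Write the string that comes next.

qzqqzqqzqzzzmmmqzqmmmzzzqzqqzqqzq

Applying the rule to each of the 15 symbols of zzzmmmqzqmmmzzz gives the pieces qzq qzq qzq z z z mmm qzq mmm z z z qzq qzq qzq, which concatenate to the answer.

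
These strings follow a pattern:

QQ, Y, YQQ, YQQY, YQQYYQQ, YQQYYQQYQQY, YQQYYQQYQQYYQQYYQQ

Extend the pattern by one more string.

Each term (from the third on) is the previous term followed by the one before it: term 3 = Y·QQ = YQQ.
The next term joins YQQYYQQYQQYYQQYYQQ and YQQYYQQYQQY.

YQQYYQQYQQYYQQYYQQYQQYYQQYQQY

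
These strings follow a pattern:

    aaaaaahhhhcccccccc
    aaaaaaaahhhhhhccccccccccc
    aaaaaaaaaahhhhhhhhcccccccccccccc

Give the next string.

Reading off run lengths: a runs 6, 8, 10; h runs 4, 6, 8; c runs 8, 11, 14 — each is linear in n, where the shown terms are n = 2, 3, 4.
For the next term, n = 5, so the run lengths are 12, 10, 17.

aaaaaaaaaaaahhhhhhhhhhccccccccccccccccc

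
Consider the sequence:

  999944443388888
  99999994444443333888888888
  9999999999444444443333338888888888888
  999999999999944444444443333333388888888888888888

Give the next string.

99999999999999994444444444443333333333888888888888888888888

Reading off run lengths: 9 runs 4, 7, 10, 13; 4 runs 4, 6, 8, 10; 3 runs 2, 4, 6, 8; 8 runs 5, 9, 13, 17 — each is linear in n (n = 1, 2, …).
For the next term, n = 5, so the run lengths are 16, 12, 10, 21.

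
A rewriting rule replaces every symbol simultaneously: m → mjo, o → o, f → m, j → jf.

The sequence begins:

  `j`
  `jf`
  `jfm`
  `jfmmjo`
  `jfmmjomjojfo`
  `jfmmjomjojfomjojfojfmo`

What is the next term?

jfmmjomjojfomjojfojfmomjojfojfmojfmmjoo

φ(jfmmjomjojfomjojfojfmo) expands symbol-by-symbol to jf m mjo mjo jf o mjo jf o jf m o mjo jf o jf m o jf m mjo o; joining the 22 pieces gives the next term.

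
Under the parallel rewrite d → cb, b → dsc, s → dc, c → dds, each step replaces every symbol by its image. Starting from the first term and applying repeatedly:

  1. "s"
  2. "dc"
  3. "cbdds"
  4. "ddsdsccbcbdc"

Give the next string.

cbcbdccbdcddsddsdscddsdsccbdds

Expanding ddsdsccbcbdc: d→cb, d→cb, s→dc, d→cb, s→dc, c→dds, c→dds, b→dsc, c→dds, b→dsc, d→cb, c→dds. Concatenated: cb cb dc cb dc dds dds dsc dds dsc cb dds.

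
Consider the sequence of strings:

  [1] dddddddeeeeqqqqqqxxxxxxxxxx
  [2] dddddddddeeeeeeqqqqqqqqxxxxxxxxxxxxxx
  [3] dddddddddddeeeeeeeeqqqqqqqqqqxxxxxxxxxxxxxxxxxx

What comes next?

The n-th term is 2n+3 d's then 2n e's then 2n+2 q's then 4n+2 x's, where the shown terms are n = 2, 3, 4.
Setting n = 5 gives 13, 10, 12, 22 characters in each block.

dddddddddddddeeeeeeeeeeqqqqqqqqqqqqxxxxxxxxxxxxxxxxxxxxxx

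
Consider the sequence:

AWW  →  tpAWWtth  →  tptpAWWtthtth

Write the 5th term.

tptptptpAWWtthtthtthtth

Each term wraps the previous one in tp on the left and tth on the right.
From tptpAWWtthtth, 2 further steps: tptpAWWtthtth → tptptpAWWtthtthtth → (answer).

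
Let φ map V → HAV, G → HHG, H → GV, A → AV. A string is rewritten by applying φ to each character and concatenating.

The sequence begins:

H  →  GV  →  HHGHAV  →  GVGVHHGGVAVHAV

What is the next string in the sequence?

HHGHAVHHGHAVGVGVHHGHHGHAVAVHAVGVAVHAV

Replace each of the 14 characters of GVGVHHGGVAVHAV in place — HHG HAV HHG HAV GV GV HHG HHG HAV AV HAV GV AV HAV — and concatenate.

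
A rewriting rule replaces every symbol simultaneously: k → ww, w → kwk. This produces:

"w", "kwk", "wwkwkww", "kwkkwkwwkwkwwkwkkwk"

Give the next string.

φ(kwkkwkwwkwkwwkwkkwk) expands symbol-by-symbol to ww kwk ww ww kwk ww kwk kwk ww kwk ww kwk kwk ww kwk ww ww kwk ww; joining the 19 pieces gives the next term.

wwkwkwwwwkwkwwkwkkwkwwkwkwwkwkkwkwwkwkwwwwkwkww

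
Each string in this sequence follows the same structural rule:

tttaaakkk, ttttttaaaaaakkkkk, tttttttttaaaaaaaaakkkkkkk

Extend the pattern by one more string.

ttttttttttttaaaaaaaaaaaakkkkkkkkk

Reading off run lengths: t runs 3, 6, 9; a runs 3, 6, 9; k runs 3, 5, 7 — each is linear in n (n = 1, 2, …).
At n = 4 the blocks have lengths 12, 12, 9.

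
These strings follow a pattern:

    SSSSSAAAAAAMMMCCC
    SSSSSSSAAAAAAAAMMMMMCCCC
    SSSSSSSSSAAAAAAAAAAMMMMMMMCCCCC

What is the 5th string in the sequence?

SSSSSSSSSSSSSAAAAAAAAAAAAAAMMMMMMMMMMMCCCCCCC

The n-th term is 2n+1 S's then 2n+2 A's then 2n-1 M's then n+1 C's, where the shown terms are n = 2, 3, 4.
Setting n = 6 gives 13, 14, 11, 7 characters in each block.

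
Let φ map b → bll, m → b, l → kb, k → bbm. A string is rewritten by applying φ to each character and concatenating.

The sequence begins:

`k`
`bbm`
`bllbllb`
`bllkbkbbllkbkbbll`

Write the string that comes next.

Replace each of the 17 characters of bllkbkbbllkbkbbll in place — bll kb kb bbm bll bbm bll bll kb kb bbm bll bbm bll bll kb kb — and concatenate.

bllkbkbbbmbllbbmbllbllkbkbbbmbllbbmbllbllkbkb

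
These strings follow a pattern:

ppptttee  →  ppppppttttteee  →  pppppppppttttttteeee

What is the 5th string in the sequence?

Reading off run lengths: p runs 3, 6, 9; t runs 3, 5, 7; e runs 2, 3, 4 — each is linear in n (n = 1, 2, …).
For term 5, n = 5, so the run lengths are 15, 11, 6.

pppppppppppppppttttttttttteeeeee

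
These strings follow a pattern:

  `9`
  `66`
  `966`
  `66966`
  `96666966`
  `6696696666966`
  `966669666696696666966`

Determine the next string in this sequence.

From term 3 onward, concatenate the second-to-last term with the last: 9·66 = 966, 66·966 = 66966, …
The next term joins 6696696666966 and 966669666696696666966.

6696696666966966669666696696666966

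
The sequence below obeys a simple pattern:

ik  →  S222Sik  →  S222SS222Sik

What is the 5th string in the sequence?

Each term is the previous one with S222S prepended.
From S222SS222Sik, 2 further steps: S222SS222Sik → S222SS222SS222Sik → (answer).

S222SS222SS222SS222Sik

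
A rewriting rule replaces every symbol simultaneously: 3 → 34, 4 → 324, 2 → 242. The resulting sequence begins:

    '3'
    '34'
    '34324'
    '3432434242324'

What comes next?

Applying the rule to each of the 13 symbols of 3432434242324 gives the pieces 34 324 34 242 324 34 324 242 324 242 34 242 324, which concatenate to the answer.

34324342423243432424232424234242324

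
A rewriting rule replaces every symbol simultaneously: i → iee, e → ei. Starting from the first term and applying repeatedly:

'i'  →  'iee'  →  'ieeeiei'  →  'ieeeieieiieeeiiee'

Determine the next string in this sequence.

Applying the rule to each of the 17 symbols of ieeeieieiieeeiiee gives the pieces iee ei ei ei iee ei iee ei iee iee ei ei ei iee iee ei ei, which concatenate to the answer.

ieeeieieiieeeiieeeiieeieeeieieiieeieeeiei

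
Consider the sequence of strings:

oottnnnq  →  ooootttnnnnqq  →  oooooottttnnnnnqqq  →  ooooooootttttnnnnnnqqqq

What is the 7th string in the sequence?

The n-th term is 2n o's then n+1 t's then n+2 n's then n q's (n = 1, 2, …).
For term 7, n = 7, so the run lengths are 14, 8, 9, 7.

oooooooooooooottttttttnnnnnnnnnqqqqqqq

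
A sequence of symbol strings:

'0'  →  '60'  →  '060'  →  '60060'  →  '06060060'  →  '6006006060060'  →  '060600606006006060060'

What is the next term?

Each term (from the third on) is the two preceding terms concatenated in order: term 3 = 0·60 = 060.
So term 8 is 6006006060060·060600606006006060060.

6006006060060060600606006006060060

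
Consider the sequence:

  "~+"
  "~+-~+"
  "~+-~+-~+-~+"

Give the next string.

s(k+1) = s(k)·-·s(k) — each term doubles the last with '-' between the halves.
Doubling ~+-~+-~+-~+ with '-' between the halves:

~+-~+-~+-~+-~+-~+-~+-~+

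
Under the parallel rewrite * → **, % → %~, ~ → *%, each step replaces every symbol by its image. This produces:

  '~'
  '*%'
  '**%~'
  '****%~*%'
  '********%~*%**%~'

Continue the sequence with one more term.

Replace each of the 16 characters of ********%~*%**%~ in place — ** ** ** ** ** ** ** ** %~ *% ** %~ ** ** %~ *% — and concatenate.

****************%~*%**%~****%~*%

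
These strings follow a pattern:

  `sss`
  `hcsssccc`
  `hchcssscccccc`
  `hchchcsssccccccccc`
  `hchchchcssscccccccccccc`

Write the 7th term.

hchchchchchcssscccccccccccccccccc

Each term wraps the previous one in hc on the left and ccc on the right.
From hchchchcssscccccccccccc, 2 further steps: hchchchcssscccccccccccc → hchchchchcsssccccccccccccccc → (answer).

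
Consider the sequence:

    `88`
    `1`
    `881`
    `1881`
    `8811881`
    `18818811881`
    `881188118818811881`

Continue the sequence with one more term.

This is a Fibonacci-style word recurrence s(k) = s(k−2)·s(k−1): e.g. 88·1 = 881.
Continuing: 18818811881 · 881188118818811881 gives term 8.

18818811881881188118818811881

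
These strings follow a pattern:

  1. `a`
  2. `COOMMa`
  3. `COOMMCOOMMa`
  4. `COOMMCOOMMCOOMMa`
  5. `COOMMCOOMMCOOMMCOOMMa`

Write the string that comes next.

Every step adds COOMM at the front: s(k+1) = COOMM·s(k).
Applying this once more to COOMMCOOMMCOOMMCOOMMa:

COOMMCOOMMCOOMMCOOMMCOOMMa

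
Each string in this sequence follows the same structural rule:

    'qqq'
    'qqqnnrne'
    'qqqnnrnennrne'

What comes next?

The strings grow by a fixed suffix nnrne each time.
So the next term is qqqnnrnennrne·nnrne.

qqqnnrnennrnennrne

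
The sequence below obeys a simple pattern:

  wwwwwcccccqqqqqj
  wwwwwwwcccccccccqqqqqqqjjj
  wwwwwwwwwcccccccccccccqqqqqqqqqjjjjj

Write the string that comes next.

The n-th term is 2n+3 w's then 4n+1 c's then 2n+3 q's then 2n-1 j's (n = 1, 2, …).
At n = 4 the blocks have lengths 11, 17, 11, 7.

wwwwwwwwwwwcccccccccccccccccqqqqqqqqqqqjjjjjjj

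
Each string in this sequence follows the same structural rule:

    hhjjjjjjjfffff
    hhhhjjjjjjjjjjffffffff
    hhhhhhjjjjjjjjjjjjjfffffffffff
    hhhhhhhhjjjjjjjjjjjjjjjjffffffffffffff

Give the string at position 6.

hhhhhhhhhhhhjjjjjjjjjjjjjjjjjjjjjjffffffffffffffffffff

Each string has the form h^{2n-2} j^{3n+1} f^{3n-1}, where the shown terms are n = 2, 3, 4, 5.
Setting n = 7 gives 12, 22, 20 characters in each block.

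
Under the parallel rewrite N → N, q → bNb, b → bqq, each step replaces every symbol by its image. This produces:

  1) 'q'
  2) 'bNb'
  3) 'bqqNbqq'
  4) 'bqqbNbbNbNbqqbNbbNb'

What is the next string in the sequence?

Applying the rule to each of the 19 symbols of bqqbNbbNbNbqqbNbbNb gives the pieces bqq bNb bNb bqq N bqq bqq N bqq N bqq bNb bNb bqq N bqq bqq N bqq, which concatenate to the answer.

bqqbNbbNbbqqNbqqbqqNbqqNbqqbNbbNbbqqNbqqbqqNbqq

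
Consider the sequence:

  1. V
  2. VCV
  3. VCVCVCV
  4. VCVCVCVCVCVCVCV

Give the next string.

VCVCVCVCVCVCVCVCVCVCVCVCVCVCVCV

s(k+1) = s(k)·C·s(k) — each term doubles the last with 'C' between the halves.
One more doubling of VCVCVCVCVCVCVCV gives the answer.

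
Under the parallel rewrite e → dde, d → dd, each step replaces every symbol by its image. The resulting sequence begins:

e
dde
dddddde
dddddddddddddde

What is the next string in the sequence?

φ(dddddddddddddde) expands symbol-by-symbol to dd dd dd dd dd dd dd dd dd dd dd dd dd dd dde; joining the 15 pieces gives the next term.

dddddddddddddddddddddddddddddde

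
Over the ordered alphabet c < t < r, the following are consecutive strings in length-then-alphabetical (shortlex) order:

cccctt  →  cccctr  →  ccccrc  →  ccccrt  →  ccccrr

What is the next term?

The successor of ccccrr increments the rightmost position that isn't already r and resets every position after it to c.

ccctcc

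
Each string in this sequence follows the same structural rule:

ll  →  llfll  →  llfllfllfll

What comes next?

Each string is two copies of the previous one joined by 'f'.
Doubling llfllfllfll with 'f' between the halves:

llfllfllfllfllfllfllfll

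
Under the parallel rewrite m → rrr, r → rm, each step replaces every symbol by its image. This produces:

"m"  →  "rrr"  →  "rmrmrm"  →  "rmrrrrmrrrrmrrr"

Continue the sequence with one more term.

Replace each of the 15 characters of rmrrrrmrrrrmrrr in place — rm rrr rm rm rm rm rrr rm rm rm rm rrr rm rm rm — and concatenate.

rmrrrrmrmrmrmrrrrmrmrmrmrrrrmrmrm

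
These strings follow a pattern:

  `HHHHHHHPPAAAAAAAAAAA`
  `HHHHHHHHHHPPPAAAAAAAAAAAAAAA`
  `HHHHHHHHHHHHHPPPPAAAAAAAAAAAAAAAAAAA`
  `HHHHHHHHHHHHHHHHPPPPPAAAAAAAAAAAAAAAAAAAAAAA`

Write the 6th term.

Reading off run lengths: H runs 7, 10, 13, 16; P runs 2, 3, 4, 5; A runs 11, 15, 19, 23 — each is linear in n, where the shown terms are n = 2, 3, 4, 5.
At n = 7 the blocks have lengths 22, 7, 31.

HHHHHHHHHHHHHHHHHHHHHHPPPPPPPAAAAAAAAAAAAAAAAAAAAAAAAAAAAAAA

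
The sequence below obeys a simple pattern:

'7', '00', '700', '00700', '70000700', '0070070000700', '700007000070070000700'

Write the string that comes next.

This is a Fibonacci-style word recurrence s(k) = s(k−2)·s(k−1): e.g. 7·00 = 700.
The next term joins 0070070000700 and 700007000070070000700.

0070070000700700007000070070000700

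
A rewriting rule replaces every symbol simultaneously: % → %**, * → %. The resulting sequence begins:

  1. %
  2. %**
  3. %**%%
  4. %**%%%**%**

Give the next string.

Rewriting each symbol of %**%%%**%**: %→%**, *→%, *→%, %→%**, %→%**, %→%**, *→%, *→%, %→%**, *→%, *→%, which concatenates to %** % % %** %** %** % % %** % %.

%**%%%**%**%**%%%**%%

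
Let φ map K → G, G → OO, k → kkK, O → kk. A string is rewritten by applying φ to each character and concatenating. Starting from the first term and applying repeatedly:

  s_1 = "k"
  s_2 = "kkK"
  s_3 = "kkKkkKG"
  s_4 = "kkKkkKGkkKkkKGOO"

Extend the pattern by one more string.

kkKkkKGkkKkkKGOOkkKkkKGkkKkkKGOOkkkk

Replace each of the 16 characters of kkKkkKGkkKkkKGOO in place — kkK kkK G kkK kkK G OO kkK kkK G kkK kkK G OO kk kk — and concatenate.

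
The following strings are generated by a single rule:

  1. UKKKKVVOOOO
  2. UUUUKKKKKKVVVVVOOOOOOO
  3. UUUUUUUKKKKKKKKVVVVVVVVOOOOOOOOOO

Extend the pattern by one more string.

UUUUUUUUUUKKKKKKKKKKVVVVVVVVVVVOOOOOOOOOOOOO

Term n consists of 3n-2 U's, followed by 2n+2 K's, followed by 3n-1 V's, followed by 3n+1 O's (n = 1, 2, …).
At n = 4 the blocks have lengths 10, 10, 11, 13.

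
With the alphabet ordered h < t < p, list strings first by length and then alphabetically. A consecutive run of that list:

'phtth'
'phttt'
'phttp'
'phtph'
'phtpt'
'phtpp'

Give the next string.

phphh

Find the rightmost character of phtpp below p, bump it to the next letter, and reset everything to its right to h.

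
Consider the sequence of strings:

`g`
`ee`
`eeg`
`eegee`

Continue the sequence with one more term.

From term 3 onward, concatenate the last term with the second-to-last: ee·g = eeg, eeg·ee = eegee, …
The next term joins eegee and eeg.

eegeeeeg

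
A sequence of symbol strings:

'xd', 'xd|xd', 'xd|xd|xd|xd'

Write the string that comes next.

Every step duplicates the string with '|' between the halves.
Doubling xd|xd|xd|xd with '|' between the halves:

xd|xd|xd|xd|xd|xd|xd|xd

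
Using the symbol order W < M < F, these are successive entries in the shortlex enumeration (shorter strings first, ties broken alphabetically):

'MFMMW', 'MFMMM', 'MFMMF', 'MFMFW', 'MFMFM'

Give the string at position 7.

MFFWW

Advancing 2 positions from MFMFM through MFMFM → MFMFF reaches term 7.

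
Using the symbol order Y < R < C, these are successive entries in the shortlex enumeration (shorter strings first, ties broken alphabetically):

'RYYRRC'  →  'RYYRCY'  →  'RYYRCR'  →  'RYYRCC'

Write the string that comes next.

Find the rightmost character of RYYRCC below C, bump it to the next letter, and reset everything to its right to Y.

RYYCYY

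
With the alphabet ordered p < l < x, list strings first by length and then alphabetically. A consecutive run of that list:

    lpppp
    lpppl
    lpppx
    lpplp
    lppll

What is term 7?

Stepping forward 2 times from lppll: lppll → lpplx, then the target.

lppxp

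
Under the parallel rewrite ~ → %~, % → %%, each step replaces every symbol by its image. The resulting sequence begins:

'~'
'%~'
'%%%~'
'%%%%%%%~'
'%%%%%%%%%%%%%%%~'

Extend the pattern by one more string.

%%%%%%%%%%%%%%%%%%%%%%%%%%%%%%%~

Applying the rule to each of the 16 symbols of %%%%%%%%%%%%%%%~ gives the pieces %% %% %% %% %% %% %% %% %% %% %% %% %% %% %% %~, which concatenate to the answer.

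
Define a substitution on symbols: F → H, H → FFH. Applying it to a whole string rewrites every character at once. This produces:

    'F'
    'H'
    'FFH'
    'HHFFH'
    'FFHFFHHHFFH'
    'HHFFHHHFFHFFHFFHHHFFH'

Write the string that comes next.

FFHFFHHHFFHFFHFFHHHFFHHHFFHHHFFHFFHFFHHHFFH

Replace each of the 21 characters of HHFFHHHFFHFFHFFHHHFFH in place — FFH FFH H H FFH FFH FFH H H FFH H H FFH H H FFH FFH FFH H H FFH — and concatenate.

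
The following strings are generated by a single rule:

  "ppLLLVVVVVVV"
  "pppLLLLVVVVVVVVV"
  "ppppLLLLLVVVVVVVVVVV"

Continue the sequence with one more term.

Each string has the form p^{n-1} L^{n} V^{2n+1}, where the shown terms are n = 3, 4, 5.
Setting n = 6 gives 5, 6, 13 characters in each block.

pppppLLLLLLVVVVVVVVVVVVV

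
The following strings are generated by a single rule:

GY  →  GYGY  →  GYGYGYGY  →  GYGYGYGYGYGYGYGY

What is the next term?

s(k+1) = s(k)·s(k) — each term doubles the last.
One more doubling of GYGYGYGYGYGYGYGY gives the answer.

GYGYGYGYGYGYGYGYGYGYGYGYGYGYGYGY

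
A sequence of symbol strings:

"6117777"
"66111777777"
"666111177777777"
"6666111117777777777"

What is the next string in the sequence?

66666111111777777777777

Each string has the form 6^{n-1} 1^{n} 7^{2n}, where the shown terms are n = 2, 3, 4, 5.
At n = 6 the blocks have lengths 5, 6, 12.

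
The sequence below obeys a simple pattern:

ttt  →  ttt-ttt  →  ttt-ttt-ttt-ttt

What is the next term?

s(k+1) = s(k)·-·s(k) — each term doubles the last with '-' between the halves.
So the next term is two copies of ttt-ttt-ttt-ttt with '-' between the halves.

ttt-ttt-ttt-ttt-ttt-ttt-ttt-ttt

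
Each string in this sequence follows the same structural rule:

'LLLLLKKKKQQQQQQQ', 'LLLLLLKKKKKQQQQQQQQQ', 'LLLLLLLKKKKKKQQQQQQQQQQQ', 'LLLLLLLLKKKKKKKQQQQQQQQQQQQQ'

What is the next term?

The n-th term is n+2 L's then n+1 K's then 2n+1 Q's, where the shown terms are n = 3, 4, 5, 6.
At n = 7 the blocks have lengths 9, 8, 15.

LLLLLLLLLKKKKKKKKQQQQQQQQQQQQQQQ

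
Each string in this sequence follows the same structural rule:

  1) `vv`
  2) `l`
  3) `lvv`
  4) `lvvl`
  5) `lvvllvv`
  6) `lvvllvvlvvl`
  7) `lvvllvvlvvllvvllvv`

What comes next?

Each term (from the third on) is the previous term followed by the one before it: term 3 = l·vv = lvv.
So term 8 is lvvllvvlvvllvvllvv·lvvllvvlvvl.

lvvllvvlvvllvvllvvlvvllvvlvvl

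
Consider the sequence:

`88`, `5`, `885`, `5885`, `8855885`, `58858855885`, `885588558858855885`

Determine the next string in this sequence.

This is a Fibonacci-style word recurrence s(k) = s(k−2)·s(k−1): e.g. 88·5 = 885.
So term 8 is 58858855885·885588558858855885.

58858855885885588558858855885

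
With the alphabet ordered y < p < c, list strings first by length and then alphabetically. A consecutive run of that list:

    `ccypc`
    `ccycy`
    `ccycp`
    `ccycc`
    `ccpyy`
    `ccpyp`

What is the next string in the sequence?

Treat ccpyp as a base-3 numeral over the given alphabet and add one, carrying through any trailing c's.

ccpyc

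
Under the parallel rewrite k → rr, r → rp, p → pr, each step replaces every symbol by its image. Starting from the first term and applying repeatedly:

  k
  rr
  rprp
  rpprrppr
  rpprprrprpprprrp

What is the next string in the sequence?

rpprprrpprrprpprrpprprrpprrprppr

Replace each of the 16 characters of rpprprrprpprprrp in place — rp pr pr rp pr rp rp pr rp pr pr rp pr rp rp pr — and concatenate.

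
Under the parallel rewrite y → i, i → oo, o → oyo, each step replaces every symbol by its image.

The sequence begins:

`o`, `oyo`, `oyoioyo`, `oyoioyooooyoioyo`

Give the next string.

oyoioyooooyoioyooyooyooyoioyooooyoioyo

Replace each of the 16 characters of oyoioyooooyoioyo in place — oyo i oyo oo oyo i oyo oyo oyo oyo i oyo oo oyo i oyo — and concatenate.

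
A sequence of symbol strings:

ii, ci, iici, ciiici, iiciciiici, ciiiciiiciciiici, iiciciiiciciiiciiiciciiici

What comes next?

This is a Fibonacci-style word recurrence s(k) = s(k−2)·s(k−1): e.g. ii·ci = iici.
The next term joins ciiiciiiciciiici and iiciciiiciciiiciiiciciiici.

ciiiciiiciciiiciiiciciiiciciiiciiiciciiici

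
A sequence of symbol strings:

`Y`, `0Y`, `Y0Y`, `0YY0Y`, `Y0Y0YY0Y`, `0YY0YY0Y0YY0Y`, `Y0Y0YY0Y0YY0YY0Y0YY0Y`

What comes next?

0YY0YY0Y0YY0YY0Y0YY0Y0YY0YY0Y0YY0Y

From term 3 onward, concatenate the second-to-last term with the last: Y·0Y = Y0Y, 0Y·Y0Y = 0YY0Y, …
The next term joins 0YY0YY0Y0YY0Y and Y0Y0YY0Y0YY0YY0Y0YY0Y.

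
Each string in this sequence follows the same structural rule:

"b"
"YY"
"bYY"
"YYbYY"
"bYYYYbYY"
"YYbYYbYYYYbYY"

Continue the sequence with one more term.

bYYYYbYYYYbYYbYYYYbYY

Each term (from the third on) is the two preceding terms concatenated in order: term 3 = b·YY = bYY.
Continuing: bYYYYbYY · YYbYYbYYYYbYY gives term 7.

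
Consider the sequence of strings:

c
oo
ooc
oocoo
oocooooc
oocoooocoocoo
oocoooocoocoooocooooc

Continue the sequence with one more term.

oocoooocoocoooocoooocoocoooocoocoo

Each term (from the third on) is the previous term followed by the one before it: term 3 = oo·c = ooc.
So term 8 is oocoooocoocoooocooooc·oocoooocoocoo.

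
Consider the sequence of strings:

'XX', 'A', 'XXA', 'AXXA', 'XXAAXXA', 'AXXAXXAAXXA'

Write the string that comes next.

XXAAXXAAXXAXXAAXXA

This is a Fibonacci-style word recurrence s(k) = s(k−2)·s(k−1): e.g. XX·A = XXA.
Continuing: XXAAXXA · AXXAXXAAXXA gives term 7.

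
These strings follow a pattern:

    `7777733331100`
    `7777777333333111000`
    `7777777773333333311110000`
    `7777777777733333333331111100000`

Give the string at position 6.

7777777777777773333333333333311111110000000

Reading off run lengths: 7 runs 5, 7, 9, 11; 3 runs 4, 6, 8, 10; 1 runs 2, 3, 4, 5; 0 runs 2, 3, 4, 5 — each is linear in n, where the shown terms are n = 2, 3, 4, 5.
Setting n = 7 gives 15, 14, 7, 7 characters in each block.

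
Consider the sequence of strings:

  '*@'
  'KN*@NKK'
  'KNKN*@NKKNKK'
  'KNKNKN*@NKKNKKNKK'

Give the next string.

Each term wraps the previous one in KN on the left and NKK on the right.
Applying this once more to KNKNKN*@NKKNKKNKK:

KNKNKNKN*@NKKNKKNKKNKK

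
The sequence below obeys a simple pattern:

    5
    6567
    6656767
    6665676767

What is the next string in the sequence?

6666567676767

Each term wraps the previous one in 6 on the left and 67 on the right.
One more step from 6665676767 gives the answer.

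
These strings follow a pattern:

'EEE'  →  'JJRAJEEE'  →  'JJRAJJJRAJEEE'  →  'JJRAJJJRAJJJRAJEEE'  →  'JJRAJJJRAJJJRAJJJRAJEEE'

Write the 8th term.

JJRAJJJRAJJJRAJJJRAJJJRAJJJRAJJJRAJEEE

Every step adds JJRAJ at the front: s(k+1) = JJRAJ·s(k).
From JJRAJJJRAJJJRAJJJRAJEEE, 3 further steps: JJRAJJJRAJJJRAJJJRAJEEE → JJRAJJJRAJJJRAJJJRAJJJRAJEEE → JJRAJJJRAJJJRAJJJRAJJJRAJJJRAJEEE → (answer).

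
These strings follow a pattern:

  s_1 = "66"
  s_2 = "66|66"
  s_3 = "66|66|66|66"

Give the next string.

s(k+1) = s(k)·|·s(k) — each term doubles the last with '|' between the halves.
Doubling 66|66|66|66 with '|' between the halves:

66|66|66|66|66|66|66|66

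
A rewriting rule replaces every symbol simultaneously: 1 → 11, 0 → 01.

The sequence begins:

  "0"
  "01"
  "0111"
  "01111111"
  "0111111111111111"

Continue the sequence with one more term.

Applying the rule to each of the 16 symbols of 0111111111111111 gives the pieces 01 11 11 11 11 11 11 11 11 11 11 11 11 11 11 11, which concatenate to the answer.

01111111111111111111111111111111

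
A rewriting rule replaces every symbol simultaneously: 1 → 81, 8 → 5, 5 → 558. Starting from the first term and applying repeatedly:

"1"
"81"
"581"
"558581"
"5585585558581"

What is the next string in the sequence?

Applying the rule to each of the 13 symbols of 5585585558581 gives the pieces 558 558 5 558 558 5 558 558 558 5 558 5 81, which concatenate to the answer.

558558555855855585585585558581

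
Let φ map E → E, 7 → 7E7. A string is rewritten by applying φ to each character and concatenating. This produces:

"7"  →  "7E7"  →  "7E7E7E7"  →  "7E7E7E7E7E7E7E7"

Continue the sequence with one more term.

φ(7E7E7E7E7E7E7E7) expands symbol-by-symbol to 7E7 E 7E7 E 7E7 E 7E7 E 7E7 E 7E7 E 7E7 E 7E7; joining the 15 pieces gives the next term.

7E7E7E7E7E7E7E7E7E7E7E7E7E7E7E7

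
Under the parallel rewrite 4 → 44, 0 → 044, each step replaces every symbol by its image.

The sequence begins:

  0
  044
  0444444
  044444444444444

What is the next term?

φ(044444444444444) expands symbol-by-symbol to 044 44 44 44 44 44 44 44 44 44 44 44 44 44 44; joining the 15 pieces gives the next term.

0444444444444444444444444444444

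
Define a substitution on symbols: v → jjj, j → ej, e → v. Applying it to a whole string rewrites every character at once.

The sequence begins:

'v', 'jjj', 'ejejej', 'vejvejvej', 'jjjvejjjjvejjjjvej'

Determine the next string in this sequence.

Rewriting the 18 symbols of jjjvejjjjvejjjjvej one by one yields ej ej ej jjj v ej ej ej ej jjj v ej ej ej ej jjj v ej; concatenated:

ejejejjjjvejejejejjjjvejejejejjjjvej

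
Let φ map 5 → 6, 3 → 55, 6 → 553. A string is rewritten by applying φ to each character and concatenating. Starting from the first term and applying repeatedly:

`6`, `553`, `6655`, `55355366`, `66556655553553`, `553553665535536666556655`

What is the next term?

Replace each of the 24 characters of 553553665535536666556655 in place — 6 6 55 6 6 55 553 553 6 6 55 6 6 55 553 553 553 553 6 6 553 553 6 6 — and concatenate.

66556655553553665566555535535535536655355366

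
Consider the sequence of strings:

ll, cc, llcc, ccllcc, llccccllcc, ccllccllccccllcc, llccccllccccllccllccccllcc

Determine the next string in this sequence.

ccllccllccccllccllccccllccccllccllccccllcc

From term 3 onward, concatenate the second-to-last term with the last: ll·cc = llcc, cc·llcc = ccllcc, …
The next term joins ccllccllccccllcc and llccccllccccllccllccccllcc.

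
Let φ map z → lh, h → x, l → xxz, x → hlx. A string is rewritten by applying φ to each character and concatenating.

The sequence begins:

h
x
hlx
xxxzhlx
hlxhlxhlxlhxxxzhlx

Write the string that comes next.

xxxzhlxxxxzhlxxxxzhlxxxzxhlxhlxhlxlhxxxzhlx

Applying the rule to each of the 18 symbols of hlxhlxhlxlhxxxzhlx gives the pieces x xxz hlx x xxz hlx x xxz hlx xxz x hlx hlx hlx lh x xxz hlx, which concatenate to the answer.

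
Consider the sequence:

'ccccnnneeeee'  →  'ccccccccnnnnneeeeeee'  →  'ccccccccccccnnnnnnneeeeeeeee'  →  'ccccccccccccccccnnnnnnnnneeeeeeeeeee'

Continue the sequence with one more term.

Term n consists of 4n c's, followed by 2n+1 n's, followed by 2n+3 e's (n = 1, 2, …).
Setting n = 5 gives 20, 11, 13 characters in each block.

ccccccccccccccccccccnnnnnnnnnnneeeeeeeeeeeee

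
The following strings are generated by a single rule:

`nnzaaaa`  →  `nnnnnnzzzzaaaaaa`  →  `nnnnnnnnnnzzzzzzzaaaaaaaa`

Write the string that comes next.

nnnnnnnnnnnnnnzzzzzzzzzzaaaaaaaaaa

Term n consists of 4n-2 n's, followed by 3n-2 z's, followed by 2n+2 a's (n = 1, 2, …).
For the next term, n = 4, so the run lengths are 14, 10, 10.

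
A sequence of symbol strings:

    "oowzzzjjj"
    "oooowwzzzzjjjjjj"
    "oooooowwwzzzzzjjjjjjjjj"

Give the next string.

The n-th term is 2n o's then n w's then n+2 z's then 3n j's (n = 1, 2, …).
At n = 4 the blocks have lengths 8, 4, 6, 12.

oooooooowwwwzzzzzzjjjjjjjjjjjj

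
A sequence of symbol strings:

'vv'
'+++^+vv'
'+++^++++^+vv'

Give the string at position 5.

Each term is the previous one with +++^+ prepended.
From +++^++++^+vv, 2 further steps: +++^++++^+vv → +++^++++^++++^+vv → (answer).

+++^++++^++++^++++^+vv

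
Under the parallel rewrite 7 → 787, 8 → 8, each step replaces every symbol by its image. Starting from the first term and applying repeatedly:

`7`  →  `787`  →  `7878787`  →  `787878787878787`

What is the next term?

7878787878787878787878787878787

Replace each of the 15 characters of 787878787878787 in place — 787 8 787 8 787 8 787 8 787 8 787 8 787 8 787 — and concatenate.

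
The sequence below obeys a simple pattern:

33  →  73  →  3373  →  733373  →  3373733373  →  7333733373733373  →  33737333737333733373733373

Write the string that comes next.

This is a Fibonacci-style word recurrence s(k) = s(k−2)·s(k−1): e.g. 33·73 = 3373.
The next term joins 7333733373733373 and 33737333737333733373733373.

733373337373337333737333737333733373733373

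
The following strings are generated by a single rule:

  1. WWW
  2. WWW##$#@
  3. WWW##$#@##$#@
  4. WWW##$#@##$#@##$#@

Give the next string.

The strings grow by a fixed suffix ##$#@ each time.
Applying this once more to WWW##$#@##$#@##$#@:

WWW##$#@##$#@##$#@##$#@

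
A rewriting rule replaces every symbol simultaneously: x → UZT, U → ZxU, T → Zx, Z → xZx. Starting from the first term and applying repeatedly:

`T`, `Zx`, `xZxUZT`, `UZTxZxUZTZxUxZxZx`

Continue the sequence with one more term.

ZxUxZxZxUZTxZxUZTZxUxZxZxxZxUZTZxUUZTxZxUZTxZxUZT

Replace each of the 17 characters of UZTxZxUZTZxUxZxZx in place — ZxU xZx Zx UZT xZx UZT ZxU xZx Zx xZx UZT ZxU UZT xZx UZT xZx UZT — and concatenate.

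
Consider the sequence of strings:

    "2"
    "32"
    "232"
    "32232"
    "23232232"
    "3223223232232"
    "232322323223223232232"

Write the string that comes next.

Each term (from the third on) is the two preceding terms concatenated in order: term 3 = 2·32 = 232.
So term 8 is 3223223232232·232322323223223232232.

3223223232232232322323223223232232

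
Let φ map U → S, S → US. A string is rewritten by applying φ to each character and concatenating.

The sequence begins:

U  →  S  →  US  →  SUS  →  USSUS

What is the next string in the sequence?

Rewriting each symbol of USSUS: U→S, S→US, S→US, U→S, S→US, which concatenates to S US US S US.

SUSUSSUS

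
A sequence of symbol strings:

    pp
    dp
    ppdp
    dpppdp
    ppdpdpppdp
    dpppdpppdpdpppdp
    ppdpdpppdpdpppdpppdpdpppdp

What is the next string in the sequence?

dpppdpppdpdpppdpppdpdpppdpdpppdpppdpdpppdp

This is a Fibonacci-style word recurrence s(k) = s(k−2)·s(k−1): e.g. pp·dp = ppdp.
Continuing: dpppdpppdpdpppdp · ppdpdpppdpdpppdpppdpdpppdp gives term 8.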